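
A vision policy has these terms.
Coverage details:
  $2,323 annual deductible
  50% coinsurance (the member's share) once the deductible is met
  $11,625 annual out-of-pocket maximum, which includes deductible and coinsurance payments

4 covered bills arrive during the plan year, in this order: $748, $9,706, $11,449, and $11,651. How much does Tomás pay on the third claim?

$5,236.50

Claim 1 ($748): fully absorbed by the deductible. Member owes $748 (running OOP $748).
Claim 2 ($9,706): $1,575 finishes the deductible; $8,131 goes to coinsurance; member's 50% is $4,065.50. Cost to member: $5,640.50. OOP to date $6,388.50.
Claim 3 ($11,449): 50% coinsurance on $11,449 = $5,724.50. That would push OOP to $12,113, over the $11,625 cap, so member pays $11,625 − $6,388.50 = $5,236.50.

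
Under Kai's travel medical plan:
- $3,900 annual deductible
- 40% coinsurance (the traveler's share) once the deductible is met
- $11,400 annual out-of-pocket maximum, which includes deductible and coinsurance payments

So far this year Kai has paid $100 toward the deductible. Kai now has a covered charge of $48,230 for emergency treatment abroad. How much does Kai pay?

$11,300

Remaining deductible: $3,900 − $100 = $3,800.
That leaves $48,230 − $3,800 = $44,430 for coinsurance.
Coinsurance: $44,430 × 40% = $17,772.
So the traveler owes $3,800 + $17,772 = $21,572 before any cap.
That would bring total out-of-pocket to $21,672, past the $11,400 cap. The traveler is capped at $11,400 − $100 = $11,300 on this claim.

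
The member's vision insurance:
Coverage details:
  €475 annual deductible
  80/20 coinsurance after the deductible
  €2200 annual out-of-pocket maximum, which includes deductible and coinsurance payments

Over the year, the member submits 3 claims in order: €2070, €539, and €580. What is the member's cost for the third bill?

Bill 1, €2070: deductible takes €475, €1595 remains; 20% of €1595 = €319. Member pays €794; OOP now €794.
Bill 2, €539: deductible already satisfied, so member's share is 20% × €539 = €107.80. Member owes €107.80 (running OOP €901.80).
Bill 3, €580: deductible already satisfied, so member's share is 20% × €580 = €116. Member pays €116; OOP now €1017.80.

€116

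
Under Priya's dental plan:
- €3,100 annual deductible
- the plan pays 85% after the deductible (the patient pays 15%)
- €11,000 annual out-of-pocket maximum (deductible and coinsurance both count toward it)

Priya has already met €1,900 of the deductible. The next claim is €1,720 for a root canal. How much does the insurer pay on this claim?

€442

Deductible still to meet: €3,100 − €1,900 = €1,200.
After the €1,200 deductible portion, €1,720 − €1,200 = €520 is subject to coinsurance.
15% of €520 = €78 falls to the patient.
So the patient owes €1,200 + €78 = €1,278 before any cap.
Cumulative spending €1,900 + €1,278 = €3,178 stays under the €11,000 maximum.
Insurer pays the balance: €1,720 − €1,278 = €442.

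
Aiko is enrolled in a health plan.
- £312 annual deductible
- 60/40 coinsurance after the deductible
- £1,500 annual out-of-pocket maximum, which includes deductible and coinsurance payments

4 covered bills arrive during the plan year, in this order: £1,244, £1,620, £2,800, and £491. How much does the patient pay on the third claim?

Claim 1 (£1,244): £312 finishes the deductible; £932 goes to coinsurance; coinsurance £932 × 40% = £372.80. Patient pays £684.80; OOP now £684.80.
Claim 2 (£1,620): 40% coinsurance on £1,620 = £648. Cost to patient: £648. OOP to date £1,332.80.
Claim 3 (£2,800): deductible already satisfied, so patient's share is 40% × £2,800 = £1,120. OOP would hit £2,452.80 > £1,500, so the cap limits the patient to £1,500 − £1,332.80 = £167.20.

£167.20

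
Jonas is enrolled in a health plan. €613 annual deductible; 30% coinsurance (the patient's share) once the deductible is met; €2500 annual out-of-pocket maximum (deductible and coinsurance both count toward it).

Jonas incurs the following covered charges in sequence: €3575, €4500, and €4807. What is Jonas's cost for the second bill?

#1 (€3575): €613 finishes the deductible; €2962 goes to coinsurance; 30% of €2962 = €888.60. Cost to patient: €1501.60. OOP to date €1501.60.
#2 (€4500): deductible met; 30% of €4500 = €1350. That would push OOP to €2851.60, over the €2500 cap, so patient pays €2500 − €1501.60 = €998.40.

€998.40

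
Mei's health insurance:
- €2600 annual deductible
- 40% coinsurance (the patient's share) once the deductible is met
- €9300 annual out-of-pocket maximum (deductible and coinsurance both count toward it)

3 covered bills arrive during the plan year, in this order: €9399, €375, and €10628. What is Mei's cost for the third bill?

Claim 1 (€9399): deductible takes €2600, €6799 remains; patient's 40% is €2719.60. Cost to patient: €5319.60. OOP to date €5319.60.
Claim 2 (€375): 40% coinsurance on €375 = €150. Patient pays €150; OOP now €5469.60.
Claim 3 (€10628): 40% coinsurance on €10628 = €4251.20. That would push OOP to €9720.80, over the €9300 cap, so patient pays €9300 − €5469.60 = €3830.40.

€3830.40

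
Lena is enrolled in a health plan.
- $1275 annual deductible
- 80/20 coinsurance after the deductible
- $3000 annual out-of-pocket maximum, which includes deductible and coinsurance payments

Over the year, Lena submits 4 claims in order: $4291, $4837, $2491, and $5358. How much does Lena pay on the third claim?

Bill 1, $4291: deductible takes $1275, $3016 remains; coinsurance $3016 × 20% = $603.20. Patient pays $1878.20; OOP now $1878.20.
Bill 2, $4837: 20% coinsurance on $4837 = $967.40. Cost to patient: $967.40. OOP to date $2845.60.
Bill 3, $2491: 20% coinsurance on $2491 = $498.20. That would push OOP to $3343.80, over the $3000 cap, so patient pays $3000 − $2845.60 = $154.40.

$154.40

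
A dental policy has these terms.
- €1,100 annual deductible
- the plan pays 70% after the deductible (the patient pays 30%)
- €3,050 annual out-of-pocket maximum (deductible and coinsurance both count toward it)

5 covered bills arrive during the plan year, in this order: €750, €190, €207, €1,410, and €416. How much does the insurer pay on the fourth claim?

Claim 1 (€750): all of it applies to the deductible. Patient owes €750 (running OOP €750). Insurer: €750 − €750 = €0.
Claim 2 (€190): fully absorbed by the deductible. Patient pays €190; OOP now €940. Plan pays €190 − €190 = €0.
Claim 3 (€207): deductible takes €160, €47 remains; 30% of €47 = €14.10. Patient pays €174.10; OOP now €1,114.10. Insurer: €207 − €174.10 = €32.90.
Claim 4 (€1,410): 30% coinsurance on €1,410 = €423. Cost to patient: €423. OOP to date €1,537.10. Insurer: €1,410 − €423 = €987.

€987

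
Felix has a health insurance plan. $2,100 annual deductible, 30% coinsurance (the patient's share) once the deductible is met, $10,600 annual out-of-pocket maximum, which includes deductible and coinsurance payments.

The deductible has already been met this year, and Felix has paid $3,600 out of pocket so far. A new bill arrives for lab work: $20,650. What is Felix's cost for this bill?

$6,195

The deductible is already satisfied, so the full bill goes to coinsurance.
Patient's 30% share of $20,650 is $6,195.
Cumulative spending $3,600 + $6,195 = $9,795 stays under the $10,600 maximum.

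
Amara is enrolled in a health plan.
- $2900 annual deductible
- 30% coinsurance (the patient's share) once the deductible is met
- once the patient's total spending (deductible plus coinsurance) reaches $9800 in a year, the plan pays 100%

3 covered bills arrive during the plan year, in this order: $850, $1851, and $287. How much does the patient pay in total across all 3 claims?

Bill 1, $850: entire amount goes to the deductible. Cost to patient: $850. OOP to date $850.
Bill 2, $1851: entire amount goes to the deductible. Patient owes $1851 (running OOP $2701).
Bill 3, $287: $199 to deductible, leaving $88; patient's 30% is $26.40. Patient owes $225.40 (running OOP $2926.40).
Summing the patient's payments: $850 + $1851 + $225.40 = $2926.40.

$2926.40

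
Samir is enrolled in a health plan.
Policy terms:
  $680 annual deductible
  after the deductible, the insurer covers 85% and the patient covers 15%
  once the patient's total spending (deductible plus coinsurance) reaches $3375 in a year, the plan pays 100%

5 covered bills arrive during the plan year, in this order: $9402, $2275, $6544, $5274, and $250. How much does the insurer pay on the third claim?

$5562.40

Bill 1, $9402: $680 to deductible, leaving $8722; patient's 15% is $1308.30. Patient pays $1988.30; OOP now $1988.30. Insurer: $9402 − $1988.30 = $7413.70.
Bill 2, $2275: 15% coinsurance on $2275 = $341.25. Patient owes $341.25 (running OOP $2329.55). Plan pays $2275 − $341.25 = $1933.75.
Bill 3, $6544: deductible met; 15% of $6544 = $981.60. Cost to patient: $981.60. OOP to date $3311.15. Insurer: $6544 − $981.60 = $5562.40.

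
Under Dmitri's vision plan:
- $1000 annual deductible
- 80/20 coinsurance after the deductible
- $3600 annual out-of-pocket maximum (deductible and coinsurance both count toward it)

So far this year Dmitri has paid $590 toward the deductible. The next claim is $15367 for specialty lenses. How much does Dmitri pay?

$3010

Deductible still to meet: $1000 − $590 = $410.
That leaves $15367 − $410 = $14957 for coinsurance.
Coinsurance: $14957 × 20% = $2991.40.
Member responsibility before any cap: $410 + $2991.40 = $3401.40.
Adding $3401.40 to the $590 already spent would give $3991.40, which exceeds the $3600 cap; the member pays just $3600 − $590 = $3010.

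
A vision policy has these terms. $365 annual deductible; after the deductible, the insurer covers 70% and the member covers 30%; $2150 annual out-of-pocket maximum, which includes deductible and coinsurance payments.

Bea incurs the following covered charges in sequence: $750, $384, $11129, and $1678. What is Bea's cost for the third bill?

$1554.30

Bill 1, $750: $365 to deductible, leaving $385; coinsurance $385 × 30% = $115.50. Member pays $480.50; OOP now $480.50.
Bill 2, $384: deductible met; 30% of $384 = $115.20. Cost to member: $115.20. OOP to date $595.70.
Bill 3, $11129: deductible met; 30% of $11129 = $3338.70. OOP would hit $3934.40 > $2150, so the cap limits the member to $2150 − $595.70 = $1554.30.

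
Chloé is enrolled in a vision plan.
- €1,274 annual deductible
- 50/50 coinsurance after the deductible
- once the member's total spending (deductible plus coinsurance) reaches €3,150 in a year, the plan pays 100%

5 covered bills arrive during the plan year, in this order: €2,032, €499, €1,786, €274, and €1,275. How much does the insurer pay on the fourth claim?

€137

Bill 1, €2,032: €1,274 finishes the deductible; €758 goes to coinsurance; member's 50% is €379. Member owes €1,653 (running OOP €1,653). Plan pays €2,032 − €1,653 = €379.
Bill 2, €499: deductible already satisfied, so member's share is 50% × €499 = €249.50. Member pays €249.50; OOP now €1,902.50. Insurer: €499 − €249.50 = €249.50.
Bill 3, €1,786: 50% coinsurance on €1,786 = €893. Member pays €893; OOP now €2,795.50. Insurer: €1,786 − €893 = €893.
Bill 4, €274: deductible met; 50% of €274 = €137. Member owes €137 (running OOP €2,932.50). Plan pays €274 − €137 = €137.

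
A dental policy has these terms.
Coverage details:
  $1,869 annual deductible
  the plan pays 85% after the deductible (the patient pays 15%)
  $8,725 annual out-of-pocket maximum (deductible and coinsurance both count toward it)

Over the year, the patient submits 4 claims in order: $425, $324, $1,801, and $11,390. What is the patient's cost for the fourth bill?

$1,708.50

#1 ($425): fully absorbed by the deductible. Patient pays $425; OOP now $425.
#2 ($324): entire amount goes to the deductible. Patient owes $324 (running OOP $749).
#3 ($1,801): $1,120 to deductible, leaving $681; 15% of $681 = $102.15. Cost to patient: $1,222.15. OOP to date $1,971.15.
#4 ($11,390): 15% coinsurance on $11,390 = $1,708.50. Cost to patient: $1,708.50. OOP to date $3,679.65.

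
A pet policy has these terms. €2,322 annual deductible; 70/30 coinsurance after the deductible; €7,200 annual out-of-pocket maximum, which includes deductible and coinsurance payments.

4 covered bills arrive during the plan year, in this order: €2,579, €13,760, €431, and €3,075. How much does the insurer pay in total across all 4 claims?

Claim 1 (€2,579): €2,322 to deductible, leaving €257; 30% of €257 = €77.10. Cost to owner: €2,399.10. OOP to date €2,399.10. Plan pays €2,579 − €2,399.10 = €179.90.
Claim 2 (€13,760): 30% coinsurance on €13,760 = €4,128. Owner pays €4,128; OOP now €6,527.10. Plan pays €13,760 − €4,128 = €9,632.
Claim 3 (€431): 30% coinsurance on €431 = €129.30. Owner owes €129.30 (running OOP €6,656.40). Insurer: €431 − €129.30 = €301.70.
Claim 4 (€3,075): deductible already satisfied, so owner's share is 30% × €3,075 = €922.50. OOP would hit €7,578.90 > €7,200, so the cap limits the owner to €7,200 − €6,656.40 = €543.60. Insurer: €3,075 − €543.60 = €2,531.40.
Insurer total = bills − owner's total = €19,845 − €7,200 = €12,645.

€12,645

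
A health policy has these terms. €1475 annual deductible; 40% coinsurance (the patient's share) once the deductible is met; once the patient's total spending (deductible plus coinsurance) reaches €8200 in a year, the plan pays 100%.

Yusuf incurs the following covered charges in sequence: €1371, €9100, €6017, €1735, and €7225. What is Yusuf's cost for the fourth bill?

Bill 1, €1371: all of it applies to the deductible. Patient pays €1371; OOP now €1371.
Bill 2, €9100: €104 finishes the deductible; €8996 goes to coinsurance; 40% of €8996 = €3598.40. Patient pays €3702.40; OOP now €5073.40.
Bill 3, €6017: deductible already satisfied, so patient's share is 40% × €6017 = €2406.80. Patient owes €2406.80 (running OOP €7480.20).
Bill 4, €1735: deductible already satisfied, so patient's share is 40% × €1735 = €694. Patient owes €694 (running OOP €8174.20).

€694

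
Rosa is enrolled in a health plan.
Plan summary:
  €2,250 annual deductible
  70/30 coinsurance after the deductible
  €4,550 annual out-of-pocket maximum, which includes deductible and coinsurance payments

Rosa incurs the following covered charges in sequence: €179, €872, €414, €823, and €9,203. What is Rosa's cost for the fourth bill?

€796.40

#1 (€179): all of it applies to the deductible. Patient owes €179 (running OOP €179).
#2 (€872): entire amount goes to the deductible. Cost to patient: €872. OOP to date €1,051.
#3 (€414): entire amount goes to the deductible. Patient owes €414 (running OOP €1,465).
#4 (€823): €785 finishes the deductible; €38 goes to coinsurance; 30% of €38 = €11.40. Cost to patient: €796.40. OOP to date €2,261.40.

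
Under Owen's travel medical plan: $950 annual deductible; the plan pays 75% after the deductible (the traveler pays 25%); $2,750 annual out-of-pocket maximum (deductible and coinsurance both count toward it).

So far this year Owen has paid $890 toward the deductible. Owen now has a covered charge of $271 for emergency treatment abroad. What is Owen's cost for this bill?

$112.75

Deductible still to meet: $950 − $890 = $60.
The remaining $211 (= $271 − $60) moves to coinsurance.
Coinsurance: $211 × 25% = $52.75.
Traveler responsibility before any cap: $60 + $52.75 = $112.75.
Cumulative spending $890 + $112.75 = $1,002.75 stays under the $2,750 maximum.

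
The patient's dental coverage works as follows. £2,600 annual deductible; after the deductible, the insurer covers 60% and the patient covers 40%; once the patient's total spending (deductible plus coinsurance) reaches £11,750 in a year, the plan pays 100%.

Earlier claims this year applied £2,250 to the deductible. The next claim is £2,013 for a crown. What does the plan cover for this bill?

£997.80

Deductible still to meet: £2,600 − £2,250 = £350.
After the £350 deductible portion, £2,013 − £350 = £1,663 is subject to coinsurance.
Patient's 40% share of £1,663 is £665.20.
Patient responsibility before any cap: £350 + £665.20 = £1,015.20.
Year-to-date out-of-pocket becomes £2,250 + £1,015.20 = £3,265.20, still under the £11,750 maximum, so no cap applies.
The plan picks up £2,013 − £1,015.20 = £997.80.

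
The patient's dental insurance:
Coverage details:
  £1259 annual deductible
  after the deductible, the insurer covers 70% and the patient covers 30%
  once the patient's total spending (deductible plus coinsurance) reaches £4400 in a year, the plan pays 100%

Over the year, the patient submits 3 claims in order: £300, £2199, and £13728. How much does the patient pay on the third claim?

Claim 1 — £300: all of it applies to the deductible. Patient pays £300; OOP now £300.
Claim 2 — £2199: £959 finishes the deductible; £1240 goes to coinsurance; patient's 30% is £372. Cost to patient: £1331. OOP to date £1631.
Claim 3 — £13728: deductible already satisfied, so patient's share is 30% × £13728 = £4118.40. Adding that to £1631 gives £5749.40, past the £4400 cap; patient pays only £4400 − £1631 = £2769.

£2769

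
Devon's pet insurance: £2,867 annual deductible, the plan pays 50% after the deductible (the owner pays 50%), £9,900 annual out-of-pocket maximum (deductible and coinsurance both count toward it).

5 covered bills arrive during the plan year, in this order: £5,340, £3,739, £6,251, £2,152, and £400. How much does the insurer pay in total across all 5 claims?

£7,982

Claim 1 (£5,340): deductible takes £2,867, £2,473 remains; coinsurance £2,473 × 50% = £1,236.50. Cost to owner: £4,103.50. OOP to date £4,103.50. Insurer: £5,340 − £4,103.50 = £1,236.50.
Claim 2 (£3,739): 50% coinsurance on £3,739 = £1,869.50. Owner pays £1,869.50; OOP now £5,973. Plan pays £3,739 − £1,869.50 = £1,869.50.
Claim 3 (£6,251): deductible already satisfied, so owner's share is 50% × £6,251 = £3,125.50. Owner pays £3,125.50; OOP now £9,098.50. Insurer: £6,251 − £3,125.50 = £3,125.50.
Claim 4 (£2,152): deductible met; 50% of £2,152 = £1,076. OOP would hit £10,174.50 > £9,900, so the cap limits the owner to £9,900 − £9,098.50 = £801.50. Plan pays £2,152 − £801.50 = £1,350.50.
Claim 5 (£400): deductible already satisfied, so owner's share is 50% × £400 = £200. Adding that to £9,900 gives £10,100, past the £9,900 cap; owner pays only £9,900 − £9,900 = £0. Plan pays £400 − £0 = £400.
Insurer total = bills − owner's total = £17,882 − £9,900 = £7,982.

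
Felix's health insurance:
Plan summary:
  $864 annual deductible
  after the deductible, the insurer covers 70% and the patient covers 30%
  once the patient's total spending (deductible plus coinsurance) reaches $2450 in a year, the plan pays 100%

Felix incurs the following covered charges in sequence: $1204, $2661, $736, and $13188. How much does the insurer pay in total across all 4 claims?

#1 ($1204): deductible takes $864, $340 remains; coinsurance $340 × 30% = $102. Cost to patient: $966. OOP to date $966. Plan pays $1204 − $966 = $238.
#2 ($2661): deductible met; 30% of $2661 = $798.30. Patient owes $798.30 (running OOP $1764.30). Insurer: $2661 − $798.30 = $1862.70.
#3 ($736): 30% coinsurance on $736 = $220.80. Patient owes $220.80 (running OOP $1985.10). Plan pays $736 − $220.80 = $515.20.
#4 ($13188): deductible already satisfied, so patient's share is 30% × $13188 = $3956.40. OOP would hit $5941.50 > $2450, so the cap limits the patient to $2450 − $1985.10 = $464.90. Insurer: $13188 − $464.90 = $12723.10.
Insurer total = bills − patient's total = $17789 − $2450 = $15339.

$15339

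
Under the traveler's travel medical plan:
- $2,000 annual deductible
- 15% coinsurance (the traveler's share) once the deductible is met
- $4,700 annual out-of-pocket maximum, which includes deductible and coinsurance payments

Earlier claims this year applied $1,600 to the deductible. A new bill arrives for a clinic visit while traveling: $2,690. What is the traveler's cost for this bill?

$743.50

Remaining deductible: $2,000 − $1,600 = $400.
The remaining $2,290 (= $2,690 − $400) moves to coinsurance.
Traveler's 15% share of $2,290 is $343.50.
Traveler responsibility before any cap: $400 + $343.50 = $743.50.
Total out-of-pocket so far would be $1,600 + $743.50 = $2,343.50, below the $4,700 cap — no reduction.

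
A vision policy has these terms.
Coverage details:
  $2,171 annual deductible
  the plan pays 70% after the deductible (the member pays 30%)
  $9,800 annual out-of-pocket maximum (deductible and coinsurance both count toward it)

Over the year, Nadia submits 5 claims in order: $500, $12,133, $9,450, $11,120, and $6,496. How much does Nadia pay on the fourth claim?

$1,655.40

#1 ($500): all of it applies to the deductible. Member owes $500 (running OOP $500).
#2 ($12,133): $1,671 finishes the deductible; $10,462 goes to coinsurance; 30% of $10,462 = $3,138.60. Cost to member: $4,809.60. OOP to date $5,309.60.
#3 ($9,450): deductible met; 30% of $9,450 = $2,835. Member pays $2,835; OOP now $8,144.60.
#4 ($11,120): deductible met; 30% of $11,120 = $3,336. OOP would hit $11,480.60 > $9,800, so the cap limits the member to $9,800 − $8,144.60 = $1,655.40.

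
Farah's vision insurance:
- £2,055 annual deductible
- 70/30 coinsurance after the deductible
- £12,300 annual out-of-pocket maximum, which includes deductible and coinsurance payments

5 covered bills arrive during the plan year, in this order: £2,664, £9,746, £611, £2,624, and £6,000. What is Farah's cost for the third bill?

£183.30

Claim 1 — £2,664: £2,055 finishes the deductible; £609 goes to coinsurance; member's 30% is £182.70. Member owes £2,237.70 (running OOP £2,237.70).
Claim 2 — £9,746: deductible already satisfied, so member's share is 30% × £9,746 = £2,923.80. Member pays £2,923.80; OOP now £5,161.50.
Claim 3 — £611: 30% coinsurance on £611 = £183.30. Cost to member: £183.30. OOP to date £5,344.80.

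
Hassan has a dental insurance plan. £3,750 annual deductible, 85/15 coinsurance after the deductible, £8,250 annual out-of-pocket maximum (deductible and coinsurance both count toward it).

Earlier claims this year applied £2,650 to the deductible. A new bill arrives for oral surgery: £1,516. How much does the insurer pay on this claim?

£353.60

Remaining deductible: £3,750 − £2,650 = £1,100.
The remaining £416 (= £1,516 − £1,100) moves to coinsurance.
Patient's 15% share of £416 is £62.40.
That puts the patient's cost at £1,100 + £62.40 = £1,162.40 before any cap.
Total out-of-pocket so far would be £2,650 + £1,162.40 = £3,812.40, below the £8,250 cap — no reduction.
Insurer pays the balance: £1,516 − £1,162.40 = £353.60.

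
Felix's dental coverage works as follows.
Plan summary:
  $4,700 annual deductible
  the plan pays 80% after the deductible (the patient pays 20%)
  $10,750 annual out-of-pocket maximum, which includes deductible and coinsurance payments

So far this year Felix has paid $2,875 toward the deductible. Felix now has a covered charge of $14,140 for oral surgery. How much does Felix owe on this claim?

$4,288

Remaining deductible: $4,700 − $2,875 = $1,825.
After the $1,825 deductible portion, $14,140 − $1,825 = $12,315 is subject to coinsurance.
20% of $12,315 = $2,463 falls to the patient.
Patient responsibility before any cap: $1,825 + $2,463 = $4,288.
Total out-of-pocket so far would be $2,875 + $4,288 = $7,163, below the $10,750 cap — no reduction.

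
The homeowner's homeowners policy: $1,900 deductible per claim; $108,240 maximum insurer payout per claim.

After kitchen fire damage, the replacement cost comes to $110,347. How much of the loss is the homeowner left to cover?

After the deductible, $110,347 − $1,900 = $108,447 remains.
Since $108,447 > $108,240, the payout is capped at $108,240.
The homeowner bears the rest of the original loss: $110,347 − $108,240 = $2,107.

$2,107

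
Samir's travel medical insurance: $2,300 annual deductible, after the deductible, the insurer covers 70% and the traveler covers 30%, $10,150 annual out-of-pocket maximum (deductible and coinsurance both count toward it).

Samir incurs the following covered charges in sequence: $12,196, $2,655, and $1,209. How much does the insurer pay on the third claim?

$846.30

Bill 1, $12,196: deductible takes $2,300, $9,896 remains; coinsurance $9,896 × 30% = $2,968.80. Cost to traveler: $5,268.80. OOP to date $5,268.80. Insurer: $12,196 − $5,268.80 = $6,927.20.
Bill 2, $2,655: deductible already satisfied, so traveler's share is 30% × $2,655 = $796.50. Cost to traveler: $796.50. OOP to date $6,065.30. Insurer: $2,655 − $796.50 = $1,858.50.
Bill 3, $1,209: deductible met; 30% of $1,209 = $362.70. Cost to traveler: $362.70. OOP to date $6,428. Plan pays $1,209 − $362.70 = $846.30.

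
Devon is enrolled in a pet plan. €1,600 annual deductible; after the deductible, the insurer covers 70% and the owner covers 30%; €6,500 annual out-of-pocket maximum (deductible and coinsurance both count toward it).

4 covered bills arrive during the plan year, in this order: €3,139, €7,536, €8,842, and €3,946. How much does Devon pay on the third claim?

Claim 1 — €3,139: €1,600 finishes the deductible; €1,539 goes to coinsurance; coinsurance €1,539 × 30% = €461.70. Cost to owner: €2,061.70. OOP to date €2,061.70.
Claim 2 — €7,536: 30% coinsurance on €7,536 = €2,260.80. Owner pays €2,260.80; OOP now €4,322.50.
Claim 3 — €8,842: deductible already satisfied, so owner's share is 30% × €8,842 = €2,652.60. Adding that to €4,322.50 gives €6,975.10, past the €6,500 cap; owner pays only €6,500 − €4,322.50 = €2,177.50.

€2,177.50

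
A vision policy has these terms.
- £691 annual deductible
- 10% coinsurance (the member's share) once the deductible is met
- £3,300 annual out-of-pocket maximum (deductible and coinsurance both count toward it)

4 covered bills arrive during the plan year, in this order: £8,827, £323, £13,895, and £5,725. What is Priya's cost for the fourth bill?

£373.60

Bill 1, £8,827: £691 to deductible, leaving £8,136; member's 10% is £813.60. Member pays £1,504.60; OOP now £1,504.60.
Bill 2, £323: deductible met; 10% of £323 = £32.30. Member owes £32.30 (running OOP £1,536.90).
Bill 3, £13,895: 10% coinsurance on £13,895 = £1,389.50. Member pays £1,389.50; OOP now £2,926.40.
Bill 4, £5,725: 10% coinsurance on £5,725 = £572.50. That would push OOP to £3,498.90, over the £3,300 cap, so member pays £3,300 − £2,926.40 = £373.60.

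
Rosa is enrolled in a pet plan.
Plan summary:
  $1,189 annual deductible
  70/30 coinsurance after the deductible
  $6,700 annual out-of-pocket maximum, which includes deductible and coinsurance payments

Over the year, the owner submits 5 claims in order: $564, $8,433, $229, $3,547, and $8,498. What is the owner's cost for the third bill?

Claim 1 — $564: entire amount goes to the deductible. Owner pays $564; OOP now $564.
Claim 2 — $8,433: $625 finishes the deductible; $7,808 goes to coinsurance; owner's 30% is $2,342.40. Owner owes $2,967.40 (running OOP $3,531.40).
Claim 3 — $229: deductible met; 30% of $229 = $68.70. Owner owes $68.70 (running OOP $3,600.10).

$68.70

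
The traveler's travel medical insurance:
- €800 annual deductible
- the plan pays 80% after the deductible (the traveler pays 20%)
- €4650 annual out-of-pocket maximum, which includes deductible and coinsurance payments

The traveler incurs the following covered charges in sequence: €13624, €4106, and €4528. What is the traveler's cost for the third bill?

Bill 1, €13624: €800 finishes the deductible; €12824 goes to coinsurance; traveler's 20% is €2564.80. Traveler pays €3364.80; OOP now €3364.80.
Bill 2, €4106: deductible met; 20% of €4106 = €821.20. Traveler owes €821.20 (running OOP €4186).
Bill 3, €4528: 20% coinsurance on €4528 = €905.60. Adding that to €4186 gives €5091.60, past the €4650 cap; traveler pays only €4650 − €4186 = €464.

€464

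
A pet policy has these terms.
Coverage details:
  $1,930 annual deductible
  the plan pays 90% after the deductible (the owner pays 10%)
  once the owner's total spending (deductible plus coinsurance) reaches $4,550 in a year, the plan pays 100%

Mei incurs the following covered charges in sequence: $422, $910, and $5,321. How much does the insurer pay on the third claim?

$4,250.70

Claim 1 ($422): entire amount goes to the deductible. Owner owes $422 (running OOP $422). Insurer: $422 − $422 = $0.
Claim 2 ($910): entire amount goes to the deductible. Owner pays $910; OOP now $1,332. Insurer: $910 − $910 = $0.
Claim 3 ($5,321): deductible takes $598, $4,723 remains; owner's 10% is $472.30. Cost to owner: $1,070.30. OOP to date $2,402.30. Plan pays $5,321 − $1,070.30 = $4,250.70.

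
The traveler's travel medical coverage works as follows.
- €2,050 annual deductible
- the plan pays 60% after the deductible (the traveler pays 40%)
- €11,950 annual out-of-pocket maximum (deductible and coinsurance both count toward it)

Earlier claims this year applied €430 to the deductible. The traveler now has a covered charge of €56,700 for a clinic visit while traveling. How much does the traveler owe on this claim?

€11,520

Remaining deductible: €2,050 − €430 = €1,620.
After the €1,620 deductible portion, €56,700 − €1,620 = €55,080 is subject to coinsurance.
Coinsurance: €55,080 × 40% = €22,032.
That puts the traveler's cost at €1,620 + €22,032 = €23,652 before any cap.
Adding €23,652 to the €430 already spent would give €24,082, which exceeds the €11,950 cap; the traveler pays just €11,950 − €430 = €11,520.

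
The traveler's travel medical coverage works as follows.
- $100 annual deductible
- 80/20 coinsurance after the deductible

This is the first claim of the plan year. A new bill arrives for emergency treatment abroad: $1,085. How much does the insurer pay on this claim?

The full $100 deductible is still open; $100 of this bill applies to it.
That leaves $1,085 − $100 = $985 for coinsurance.
Traveler's 20% share of $985 is $197.
So the traveler owes $100 + $197 = $297.
Insurer pays the balance: $1,085 − $297 = $788.

$788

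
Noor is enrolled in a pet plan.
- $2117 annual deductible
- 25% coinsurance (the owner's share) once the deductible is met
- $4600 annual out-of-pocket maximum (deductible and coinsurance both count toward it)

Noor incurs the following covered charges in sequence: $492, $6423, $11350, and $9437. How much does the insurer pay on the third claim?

$10066.50

Claim 1 — $492: fully absorbed by the deductible. Owner owes $492 (running OOP $492). Plan pays $492 − $492 = $0.
Claim 2 — $6423: $1625 to deductible, leaving $4798; coinsurance $4798 × 25% = $1199.50. Owner owes $2824.50 (running OOP $3316.50). Plan pays $6423 − $2824.50 = $3598.50.
Claim 3 — $11350: 25% coinsurance on $11350 = $2837.50. OOP would hit $6154 > $4600, so the cap limits the owner to $4600 − $3316.50 = $1283.50. Insurer: $11350 − $1283.50 = $10066.50.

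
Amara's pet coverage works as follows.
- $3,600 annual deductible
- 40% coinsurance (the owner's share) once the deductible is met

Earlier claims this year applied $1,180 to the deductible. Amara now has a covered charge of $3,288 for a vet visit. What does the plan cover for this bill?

$520.80

$1,180 of the $3,600 deductible is already met, leaving $2,420.
That leaves $3,288 − $2,420 = $868 for coinsurance.
40% of $868 = $347.20 falls to the owner.
Owner responsibility: $2,420 + $347.20 = $2,767.20.
Insurer pays the balance: $3,288 − $2,767.20 = $520.80.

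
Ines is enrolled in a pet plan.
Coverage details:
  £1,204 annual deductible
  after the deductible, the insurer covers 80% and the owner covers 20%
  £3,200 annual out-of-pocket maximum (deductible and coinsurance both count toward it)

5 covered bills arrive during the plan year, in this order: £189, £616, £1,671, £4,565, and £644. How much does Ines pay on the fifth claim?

£128.80

#1 (£189): all of it applies to the deductible. Owner pays £189; OOP now £189.
#2 (£616): fully absorbed by the deductible. Cost to owner: £616. OOP to date £805.
#3 (£1,671): deductible takes £399, £1,272 remains; 20% of £1,272 = £254.40. Owner owes £653.40 (running OOP £1,458.40).
#4 (£4,565): deductible already satisfied, so owner's share is 20% × £4,565 = £913. Owner pays £913; OOP now £2,371.40.
#5 (£644): 20% coinsurance on £644 = £128.80. Owner pays £128.80; OOP now £2,500.20.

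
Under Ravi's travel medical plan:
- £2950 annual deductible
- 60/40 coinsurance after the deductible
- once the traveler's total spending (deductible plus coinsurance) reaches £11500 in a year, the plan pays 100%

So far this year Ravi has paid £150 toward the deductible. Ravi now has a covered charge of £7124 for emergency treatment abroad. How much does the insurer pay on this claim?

£150 of the £2950 deductible is already met, leaving £2800.
The remaining £4324 (= £7124 − £2800) moves to coinsurance.
Traveler's 40% share of £4324 is £1729.60.
That puts the traveler's cost at £2800 + £1729.60 = £4529.60 before any cap.
Total out-of-pocket so far would be £150 + £4529.60 = £4679.60, below the £11500 cap — no reduction.
The plan picks up £7124 − £4529.60 = £2594.40.

£2594.40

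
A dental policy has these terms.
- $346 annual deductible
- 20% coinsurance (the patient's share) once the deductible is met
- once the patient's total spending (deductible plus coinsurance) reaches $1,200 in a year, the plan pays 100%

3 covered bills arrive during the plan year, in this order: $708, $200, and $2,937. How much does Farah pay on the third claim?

$587.40

Claim 1 — $708: $346 to deductible, leaving $362; coinsurance $362 × 20% = $72.40. Patient pays $418.40; OOP now $418.40.
Claim 2 — $200: deductible already satisfied, so patient's share is 20% × $200 = $40. Patient owes $40 (running OOP $458.40).
Claim 3 — $2,937: deductible already satisfied, so patient's share is 20% × $2,937 = $587.40. Cost to patient: $587.40. OOP to date $1,045.80.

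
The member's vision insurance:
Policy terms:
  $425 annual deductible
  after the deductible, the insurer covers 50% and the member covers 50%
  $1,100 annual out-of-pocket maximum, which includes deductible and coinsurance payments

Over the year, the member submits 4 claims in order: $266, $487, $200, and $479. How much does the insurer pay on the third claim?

$100

Bill 1, $266: entire amount goes to the deductible. Member owes $266 (running OOP $266). Insurer: $266 − $266 = $0.
Bill 2, $487: $159 finishes the deductible; $328 goes to coinsurance; coinsurance $328 × 50% = $164. Member owes $323 (running OOP $589). Insurer: $487 − $323 = $164.
Bill 3, $200: deductible met; 50% of $200 = $100. Cost to member: $100. OOP to date $689. Insurer: $200 − $100 = $100.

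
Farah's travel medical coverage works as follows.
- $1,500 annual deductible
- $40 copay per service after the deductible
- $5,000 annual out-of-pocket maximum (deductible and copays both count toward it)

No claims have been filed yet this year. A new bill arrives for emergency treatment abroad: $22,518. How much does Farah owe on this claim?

Nothing has been paid toward the $1,500 deductible, so the first $1,500 of this charge is applied there.
That leaves $22,518 − $1,500 = $21,018 for the copay.
Copay on this service: $40.
That puts the traveler's cost at $1,500 + $40 = $1,540 before any cap.
Total out-of-pocket so far would be $0 + $1,540 = $1,540, below the $5,000 cap — no reduction.

$1,540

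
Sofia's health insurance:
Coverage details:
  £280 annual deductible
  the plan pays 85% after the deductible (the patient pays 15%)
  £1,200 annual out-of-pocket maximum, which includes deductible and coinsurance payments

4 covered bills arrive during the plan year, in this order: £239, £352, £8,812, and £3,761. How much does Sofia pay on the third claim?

Claim 1 — £239: entire amount goes to the deductible. Patient pays £239; OOP now £239.
Claim 2 — £352: £41 to deductible, leaving £311; 15% of £311 = £46.65. Patient owes £87.65 (running OOP £326.65).
Claim 3 — £8,812: deductible already satisfied, so patient's share is 15% × £8,812 = £1,321.80. OOP would hit £1,648.45 > £1,200, so the cap limits the patient to £1,200 − £326.65 = £873.35.

£873.35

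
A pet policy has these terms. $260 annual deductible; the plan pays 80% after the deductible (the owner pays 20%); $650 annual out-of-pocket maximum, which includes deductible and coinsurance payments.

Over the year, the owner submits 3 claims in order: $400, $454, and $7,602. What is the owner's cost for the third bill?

$271.20

Claim 1 ($400): deductible takes $260, $140 remains; 20% of $140 = $28. Cost to owner: $288. OOP to date $288.
Claim 2 ($454): deductible met; 20% of $454 = $90.80. Owner pays $90.80; OOP now $378.80.
Claim 3 ($7,602): deductible already satisfied, so owner's share is 20% × $7,602 = $1,520.40. That would push OOP to $1,899.20, over the $650 cap, so owner pays $650 − $378.80 = $271.20.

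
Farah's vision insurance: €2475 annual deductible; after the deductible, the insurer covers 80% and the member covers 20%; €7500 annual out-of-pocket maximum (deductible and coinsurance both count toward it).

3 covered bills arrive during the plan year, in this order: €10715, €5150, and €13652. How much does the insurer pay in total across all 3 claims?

Claim 1 — €10715: €2475 to deductible, leaving €8240; member's 20% is €1648. Member pays €4123; OOP now €4123. Plan pays €10715 − €4123 = €6592.
Claim 2 — €5150: deductible already satisfied, so member's share is 20% × €5150 = €1030. Member pays €1030; OOP now €5153. Plan pays €5150 − €1030 = €4120.
Claim 3 — €13652: deductible already satisfied, so member's share is 20% × €13652 = €2730.40. OOP would hit €7883.40 > €7500, so the cap limits the member to €7500 − €5153 = €2347. Insurer: €13652 − €2347 = €11305.
Insurer total: €6592 + €4120 + €11305 = €22017.

€22017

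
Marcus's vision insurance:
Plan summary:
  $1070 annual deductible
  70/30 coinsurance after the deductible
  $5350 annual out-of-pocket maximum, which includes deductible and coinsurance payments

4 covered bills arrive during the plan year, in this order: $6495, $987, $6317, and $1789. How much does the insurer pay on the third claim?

$4421.90

Bill 1, $6495: $1070 finishes the deductible; $5425 goes to coinsurance; coinsurance $5425 × 30% = $1627.50. Member owes $2697.50 (running OOP $2697.50). Plan pays $6495 − $2697.50 = $3797.50.
Bill 2, $987: deductible met; 30% of $987 = $296.10. Member owes $296.10 (running OOP $2993.60). Plan pays $987 − $296.10 = $690.90.
Bill 3, $6317: deductible met; 30% of $6317 = $1895.10. Cost to member: $1895.10. OOP to date $4888.70. Plan pays $6317 − $1895.10 = $4421.90.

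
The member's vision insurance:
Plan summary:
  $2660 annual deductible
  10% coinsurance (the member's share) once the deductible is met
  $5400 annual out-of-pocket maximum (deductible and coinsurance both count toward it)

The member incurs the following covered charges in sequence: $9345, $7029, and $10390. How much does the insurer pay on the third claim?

Claim 1 — $9345: deductible takes $2660, $6685 remains; member's 10% is $668.50. Cost to member: $3328.50. OOP to date $3328.50. Plan pays $9345 − $3328.50 = $6016.50.
Claim 2 — $7029: 10% coinsurance on $7029 = $702.90. Member owes $702.90 (running OOP $4031.40). Plan pays $7029 − $702.90 = $6326.10.
Claim 3 — $10390: deductible met; 10% of $10390 = $1039. Member pays $1039; OOP now $5070.40. Plan pays $10390 − $1039 = $9351.

$9351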